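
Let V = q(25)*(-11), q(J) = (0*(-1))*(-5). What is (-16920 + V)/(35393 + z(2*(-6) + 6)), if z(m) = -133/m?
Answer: -101520/212491 ≈ -0.47776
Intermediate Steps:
q(J) = 0 (q(J) = 0*(-5) = 0)
V = 0 (V = 0*(-11) = 0)
(-16920 + V)/(35393 + z(2*(-6) + 6)) = (-16920 + 0)/(35393 - 133/(2*(-6) + 6)) = -16920/(35393 - 133/(-12 + 6)) = -16920/(35393 - 133/(-6)) = -16920/(35393 - 133*(-⅙)) = -16920/(35393 + 133/6) = -16920/212491/6 = -16920*6/212491 = -101520/212491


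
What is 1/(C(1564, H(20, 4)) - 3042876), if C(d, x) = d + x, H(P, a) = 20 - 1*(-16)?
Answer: -1/3041276 ≈ -3.2881e-7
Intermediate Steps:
H(P, a) = 36 (H(P, a) = 20 + 16 = 36)
1/(C(1564, H(20, 4)) - 3042876) = 1/((1564 + 36) - 3042876) = 1/(1600 - 3042876) = 1/(-3041276) = -1/3041276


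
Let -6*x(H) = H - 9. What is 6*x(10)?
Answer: -1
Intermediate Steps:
x(H) = 3/2 - H/6 (x(H) = -(H - 9)/6 = -(-9 + H)/6 = 3/2 - H/6)
6*x(10) = 6*(3/2 - ⅙*10) = 6*(3/2 - 5/3) = 6*(-⅙) = -1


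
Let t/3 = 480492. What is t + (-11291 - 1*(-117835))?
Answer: 1548020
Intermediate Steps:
t = 1441476 (t = 3*480492 = 1441476)
t + (-11291 - 1*(-117835)) = 1441476 + (-11291 - 1*(-117835)) = 1441476 + (-11291 + 117835) = 1441476 + 106544 = 1548020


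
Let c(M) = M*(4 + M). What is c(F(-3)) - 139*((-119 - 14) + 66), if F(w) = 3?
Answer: 9334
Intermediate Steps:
c(F(-3)) - 139*((-119 - 14) + 66) = 3*(4 + 3) - 139*((-119 - 14) + 66) = 3*7 - 139*(-133 + 66) = 21 - 139*(-67) = 21 + 9313 = 9334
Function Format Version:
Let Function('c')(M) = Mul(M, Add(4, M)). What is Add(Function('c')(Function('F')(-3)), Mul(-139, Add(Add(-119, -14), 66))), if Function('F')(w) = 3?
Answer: 9334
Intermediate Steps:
Add(Function('c')(Function('F')(-3)), Mul(-139, Add(Add(-119, -14), 66))) = Add(Mul(3, Add(4, 3)), Mul(-139, Add(Add(-119, -14), 66))) = Add(Mul(3, 7), Mul(-139, Add(-133, 66))) = Add(21, Mul(-139, -67)) = Add(21, 9313) = 9334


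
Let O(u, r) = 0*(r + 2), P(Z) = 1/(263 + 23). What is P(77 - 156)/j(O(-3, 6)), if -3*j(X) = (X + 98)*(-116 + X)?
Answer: 3/3251248 ≈ 9.2272e-7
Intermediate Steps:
P(Z) = 1/286
O(u, r) = 0 (O(u, r) = 0*(2 + r) = 0)
j(X) = -(-116 + X)*(98 + X)/3 (j(X) = -(X + 98)*(-116 + X)/3 = -(98 + X)*(-116 + X)/3 = -(-116 + X)*(98 + X)/3)
P(77 - 156)/j(O(-3, 6)) = 1/(286*(11368/3 + 6*0 - ⅓*0²)) = 1/(286*(11368/3 + 0 - ⅓*0)) = 1/(286*(11368/3 + 0 + 0)) = 1/(286*(11368/3)) = (1/286)*(3/11368) = 3/3251248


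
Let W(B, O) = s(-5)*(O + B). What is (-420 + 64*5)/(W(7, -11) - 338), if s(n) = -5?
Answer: 50/159 ≈ 0.31447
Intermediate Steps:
W(B, O) = -5*B - 5*O (W(B, O) = -5*(O + B) = -5*(B + O) = -5*B - 5*O)
(-420 + 64*5)/(W(7, -11) - 338) = (-420 + 64*5)/((-5*7 - 5*(-11)) - 338) = (-420 + 320)/((-35 + 55) - 338) = -100/(20 - 338) = -100/(-318) = -100*(-1/318) = 50/159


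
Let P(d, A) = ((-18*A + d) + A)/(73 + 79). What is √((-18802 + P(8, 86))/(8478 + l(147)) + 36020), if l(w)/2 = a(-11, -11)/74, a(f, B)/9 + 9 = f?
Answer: √567980384000776462/3971076 ≈ 189.78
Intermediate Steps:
P(d, A) = -17*A/152 + d/152 (P(d, A) = ((d - 18*A) + A)/152 = (d - 17*A)*(1/152) = -17*A/152 + d/152)
a(f, B) = -81 + 9*f
l(w) = -180/37 (l(w) = 2*((-81 + 9*(-11))/74) = 2*((-81 - 99)*(1/74)) = 2*(-180*1/74) = 2*(-90/37) = -180/37)
√((-18802 + P(8, 86))/(8478 + l(147)) + 36020) = √((-18802 + (-17/152*86 + (1/152)*8))/(8478 - 180/37) + 36020) = √((-18802 + (-731/76 + 1/19))/(313506/37) + 36020) = √((-18802 - 727/76)*(37/313506) + 36020) = √(-1429679/76*37/313506 + 36020) = √(-52898123/23826456 + 36020) = √(858176046997/23826456) = √567980384000776462/3971076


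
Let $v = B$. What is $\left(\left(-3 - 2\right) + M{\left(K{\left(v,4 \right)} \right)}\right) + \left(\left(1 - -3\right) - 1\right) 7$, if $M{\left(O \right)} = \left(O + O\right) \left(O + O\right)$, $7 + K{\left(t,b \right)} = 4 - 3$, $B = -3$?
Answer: $160$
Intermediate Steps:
$v = -3$
$K{\left(t,b \right)} = -6$ ($K{\left(t,b \right)} = -7 + \left(4 - 3\right) = -7 + 1 = -6$)
$M{\left(O \right)} = 4 O^{2}$ ($M{\left(O \right)} = 2 O 2 O = 4 O^{2}$)
$\left(\left(-3 - 2\right) + M{\left(K{\left(v,4 \right)} \right)}\right) + \left(\left(1 - -3\right) - 1\right) 7 = \left(\left(-3 - 2\right) + 4 \left(-6\right)^{2}\right) + \left(\left(1 - -3\right) - 1\right) 7 = \left(\left(-3 - 2\right) + 4 \cdot 36\right) + \left(\left(1 + 3\right) - 1\right) 7 = \left(-5 + 144\right) + \left(4 - 1\right) 7 = 139 + 3 \cdot 7 = 139 + 21 = 160$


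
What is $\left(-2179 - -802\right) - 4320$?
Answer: $-5697$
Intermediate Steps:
$\left(-2179 - -802\right) - 4320 = \left(-2179 + 802\right) - 4320 = -1377 - 4320 = -5697$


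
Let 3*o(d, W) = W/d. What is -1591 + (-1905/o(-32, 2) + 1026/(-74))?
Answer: 3323900/37 ≈ 89835.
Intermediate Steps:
o(d, W) = W/(3*d) (o(d, W) = (W/d)/3 = W/(3*d))
-1591 + (-1905/o(-32, 2) + 1026/(-74)) = -1591 + (-1905/((1/3)*2/(-32)) + 1026/(-74)) = -1591 + (-1905/((1/3)*2*(-1/32)) + 1026*(-1/74)) = -1591 + (-1905/(-1/48) - 513/37) = -1591 + (-1905*(-48) - 513/37) = -1591 + (91440 - 513/37) = -1591 + 3382767/37 = 3323900/37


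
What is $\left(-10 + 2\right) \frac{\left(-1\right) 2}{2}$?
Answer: $8$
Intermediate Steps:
$\left(-10 + 2\right) \frac{\left(-1\right) 2}{2} = - 8 \left(\left(-2\right) \frac{1}{2}\right) = \left(-8\right) \left(-1\right) = 8$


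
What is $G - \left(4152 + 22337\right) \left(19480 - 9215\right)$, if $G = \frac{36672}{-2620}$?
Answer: $- \frac{178100787343}{655} \approx -2.7191 \cdot 10^{8}$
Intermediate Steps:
$G = - \frac{9168}{655}$ ($G = 36672 \left(- \frac{1}{2620}\right) = - \frac{9168}{655} \approx -13.997$)
$G - \left(4152 + 22337\right) \left(19480 - 9215\right) = - \frac{9168}{655} - \left(4152 + 22337\right) \left(19480 - 9215\right) = - \frac{9168}{655} - 26489 \cdot 10265 = - \frac{9168}{655} - 271909585 = - \frac{178100787343}{655}$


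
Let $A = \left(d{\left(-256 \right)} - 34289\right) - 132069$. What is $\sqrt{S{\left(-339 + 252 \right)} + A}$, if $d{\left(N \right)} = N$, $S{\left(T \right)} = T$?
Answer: $i \sqrt{166701} \approx 408.29 i$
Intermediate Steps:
$A = -166614$ ($A = \left(-256 - 34289\right) - 132069 = -34545 - 132069 = -166614$)
$\sqrt{S{\left(-339 + 252 \right)} + A} = \sqrt{\left(-339 + 252\right) - 166614} = \sqrt{-87 - 166614} = \sqrt{-166701} = i \sqrt{166701}$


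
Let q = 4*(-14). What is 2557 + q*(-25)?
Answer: 3957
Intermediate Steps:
q = -56
2557 + q*(-25) = 2557 - 56*(-25) = 2557 + 1400 = 3957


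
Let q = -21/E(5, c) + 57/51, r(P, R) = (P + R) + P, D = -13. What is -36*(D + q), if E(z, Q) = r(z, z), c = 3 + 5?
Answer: 40644/85 ≈ 478.16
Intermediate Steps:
c = 8
r(P, R) = R + 2*P
E(z, Q) = 3*z (E(z, Q) = z + 2*z = 3*z)
q = -24/85 (q = -21/(3*5) + 57/51 = -21/15 + 57*(1/51) = -21*1/15 + 19/17 = -7/5 + 19/17 = -24/85 ≈ -0.28235)
-36*(D + q) = -36*(-13 - 24/85) = -36*(-1129/85) = 40644/85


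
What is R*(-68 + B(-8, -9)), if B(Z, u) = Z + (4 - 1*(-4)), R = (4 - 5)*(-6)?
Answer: -408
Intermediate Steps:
R = 6 (R = -1*(-6) = 6)
B(Z, u) = 8 + Z (B(Z, u) = Z + (4 + 4) = Z + 8 = 8 + Z)
R*(-68 + B(-8, -9)) = 6*(-68 + (8 - 8)) = 6*(-68 + 0) = 6*(-68) = -408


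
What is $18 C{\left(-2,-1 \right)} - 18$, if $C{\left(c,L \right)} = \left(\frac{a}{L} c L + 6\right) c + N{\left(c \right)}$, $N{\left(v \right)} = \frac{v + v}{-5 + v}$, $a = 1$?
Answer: $- \frac{1062}{7} \approx -151.71$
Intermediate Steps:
$N{\left(v \right)} = \frac{2 v}{-5 + v}$
$C{\left(c,L \right)} = c \left(6 + c\right) + \frac{2 c}{-5 + c}$ ($C{\left(c,L \right)} = \left(1 \frac{1}{L} c L + 6\right) c + \frac{2 c}{-5 + c} = \left(\frac{c}{L} L + 6\right) c + \frac{2 c}{-5 + c} = \left(c + 6\right) c + \frac{2 c}{-5 + c} = \left(6 + c\right) c + \frac{2 c}{-5 + c} = c \left(6 + c\right) + \frac{2 c}{-5 + c}$)
$18 C{\left(-2,-1 \right)} - 18 = 18 \left(- \frac{2 \left(-28 - 2 + \left(-2\right)^{2}\right)}{-5 - 2}\right) - 18 = 18 \left(- \frac{2 \left(-28 - 2 + 4\right)}{-7}\right) - 18 = 18 \left(\left(-2\right) \left(- \frac{1}{7}\right) \left(-26\right)\right) - 18 = 18 \left(- \frac{52}{7}\right) - 18 = - \frac{936}{7} - 18 = - \frac{1062}{7}$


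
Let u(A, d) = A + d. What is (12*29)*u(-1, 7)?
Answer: 2088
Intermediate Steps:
(12*29)*u(-1, 7) = (12*29)*(-1 + 7) = 348*6 = 2088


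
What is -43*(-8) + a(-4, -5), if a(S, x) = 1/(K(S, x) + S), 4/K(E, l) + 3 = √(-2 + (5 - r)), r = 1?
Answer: 9627/28 + √2/56 ≈ 343.85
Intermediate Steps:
K(E, l) = 4/(-3 + √2) (K(E, l) = 4/(-3 + √(-2 + (5 - 1*1))) = 4/(-3 + √(-2 + (5 - 1))) = 4/(-3 + √(-2 + 4)) = 4/(-3 + √2))
a(S, x) = 1/(-12/7 + S - 4*√2/7) (a(S, x) = 1/((-12/7 - 4*√2/7) + S) = 1/(-12/7 + S - 4*√2/7))
-43*(-8) + a(-4, -5) = -43*(-8) + (3 - √2)/(-4 - 4*(3 - √2)) = 344 + (3 - √2)/(-4 + (-12 + 4*√2)) = 344 + (3 - √2)/(-16 + 4*√2)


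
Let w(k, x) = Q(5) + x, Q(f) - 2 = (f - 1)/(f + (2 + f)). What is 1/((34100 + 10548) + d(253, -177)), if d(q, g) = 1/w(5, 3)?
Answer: 16/714371 ≈ 2.2397e-5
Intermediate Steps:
Q(f) = 2 + (-1 + f)/(2 + 2*f) (Q(f) = 2 + (f - 1)/(f + (2 + f)) = 2 + (-1 + f)/(2 + 2*f))
w(k, x) = 7/3 + x (w(k, x) = (3 + 5*5)/(2*(1 + 5)) + x = (½)*(3 + 25)/6 + x = (½)*(⅙)*28 + x = 7/3 + x)
d(q, g) = 3/16 (d(q, g) = 1/(7/3 + 3) = 1/(16/3) = 3/16)
1/((34100 + 10548) + d(253, -177)) = 1/((34100 + 10548) + 3/16) = 1/(44648 + 3/16) = 1/(714371/16) = 16/714371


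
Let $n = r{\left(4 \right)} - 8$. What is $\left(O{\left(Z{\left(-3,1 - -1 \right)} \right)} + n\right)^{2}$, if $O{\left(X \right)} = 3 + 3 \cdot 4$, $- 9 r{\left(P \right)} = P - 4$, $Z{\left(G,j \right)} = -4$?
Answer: $49$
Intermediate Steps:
$r{\left(P \right)} = \frac{4}{9} - \frac{P}{9}$ ($r{\left(P \right)} = - \frac{P - 4}{9} = - \frac{-4 + P}{9} = \frac{4}{9} - \frac{P}{9}$)
$n = -8$ ($n = \left(\frac{4}{9} - \frac{4}{9}\right) - 8 = 0 - 8 = -8$)
$O{\left(X \right)} = 15$ ($O{\left(X \right)} = 3 + 12 = 15$)
$\left(O{\left(Z{\left(-3,1 - -1 \right)} \right)} + n\right)^{2} = \left(15 - 8\right)^{2} = 7^{2} = 49$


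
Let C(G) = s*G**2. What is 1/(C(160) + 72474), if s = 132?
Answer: 1/3451674 ≈ 2.8971e-7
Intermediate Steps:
C(G) = 132*G**2
1/(C(160) + 72474) = 1/(132*160**2 + 72474) = 1/(132*25600 + 72474) = 1/(3379200 + 72474) = 1/3451674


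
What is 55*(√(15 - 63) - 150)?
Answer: -8250 + 220*I*√3 ≈ -8250.0 + 381.05*I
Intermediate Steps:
55*(√(15 - 63) - 150) = 55*(√(-48) - 150) = 55*(4*I*√3 - 150) = 55*(-150 + 4*I*√3) = -8250 + 220*I*√3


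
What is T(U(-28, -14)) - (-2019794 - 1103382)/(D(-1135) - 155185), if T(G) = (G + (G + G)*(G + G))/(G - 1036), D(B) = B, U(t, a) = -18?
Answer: -218225279/10297580 ≈ -21.192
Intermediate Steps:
T(G) = (G + 4*G**2)/(-1036 + G) (T(G) = (G + (2*G)*(2*G))/(-1036 + G) = (G + 4*G**2)/(-1036 + G))
T(U(-28, -14)) - (-2019794 - 1103382)/(D(-1135) - 155185) = -18*(1 + 4*(-18))/(-1036 - 18) - (-2019794 - 1103382)/(-1135 - 155185) = -18*(1 - 72)/(-1054) - (-3123176)/(-156320) = -18*(-1/1054)*(-71) - (-3123176)*(-1)/156320 = -639/527 - 1*390397/19540 = -639/527 - 390397/19540 = -218225279/10297580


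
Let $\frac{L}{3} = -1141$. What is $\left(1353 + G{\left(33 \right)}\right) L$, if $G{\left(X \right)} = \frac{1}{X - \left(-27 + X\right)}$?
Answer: $- \frac{41683012}{9} \approx -4.6314 \cdot 10^{6}$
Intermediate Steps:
$G{\left(X \right)} = \frac{1}{27}$
$L = -3423$ ($L = 3 \left(-1141\right) = -3423$)
$\left(1353 + G{\left(33 \right)}\right) L = \left(1353 + \frac{1}{27}\right) \left(-3423\right) = \frac{36532}{27} \left(-3423\right) = - \frac{41683012}{9}$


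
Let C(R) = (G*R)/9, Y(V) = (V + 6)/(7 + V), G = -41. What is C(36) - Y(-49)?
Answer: -6931/42 ≈ -165.02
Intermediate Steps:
Y(V) = (6 + V)/(7 + V)
C(R) = -41*R/9
C(36) - Y(-49) = -41/9*36 - (6 - 49)/(7 - 49) = -164 - (-43)/(-42) = -164 - (-1)*(-43)/42 = -164 - 1*43/42 = -164 - 43/42 = -6931/42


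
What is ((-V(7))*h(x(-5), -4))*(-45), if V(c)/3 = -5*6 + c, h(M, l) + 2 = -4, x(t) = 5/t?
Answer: 18630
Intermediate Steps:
h(M, l) = -6 (h(M, l) = -2 - 4 = -6)
V(c) = -90 + 3*c (V(c) = 3*(-5*6 + c) = 3*(-30 + c) = -90 + 3*c)
((-V(7))*h(x(-5), -4))*(-45) = (-(-90 + 3*7)*(-6))*(-45) = (-(-90 + 21)*(-6))*(-45) = (-1*(-69)*(-6))*(-45) = (69*(-6))*(-45) = -414*(-45) = 18630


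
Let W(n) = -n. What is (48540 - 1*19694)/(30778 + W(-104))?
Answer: 14423/15441 ≈ 0.93407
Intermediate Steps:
(48540 - 1*19694)/(30778 + W(-104)) = (48540 - 1*19694)/(30778 - 1*(-104)) = (48540 - 19694)/(30778 + 104) = 28846/30882 = 28846*(1/30882) = 14423/15441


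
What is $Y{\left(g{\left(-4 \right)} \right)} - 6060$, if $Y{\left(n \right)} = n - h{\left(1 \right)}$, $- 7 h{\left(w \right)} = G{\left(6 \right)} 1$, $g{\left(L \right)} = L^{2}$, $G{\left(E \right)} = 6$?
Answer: $- \frac{42302}{7} \approx -6043.1$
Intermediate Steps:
$h{\left(w \right)} = - \frac{6}{7}$ ($h{\left(w \right)} = - \frac{6 \cdot 1}{7} = \left(- \frac{1}{7}\right) 6 = - \frac{6}{7}$)
$Y{\left(n \right)} = \frac{6}{7} + n$ ($Y{\left(n \right)} = n - - \frac{6}{7} = n + \frac{6}{7} = \frac{6}{7} + n$)
$Y{\left(g{\left(-4 \right)} \right)} - 6060 = \left(\frac{6}{7} + \left(-4\right)^{2}\right) - 6060 = \left(\frac{6}{7} + 16\right) - 6060 = \frac{118}{7} - 6060 = - \frac{42302}{7}$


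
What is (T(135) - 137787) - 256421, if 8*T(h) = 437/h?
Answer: -425744203/1080 ≈ -3.9421e+5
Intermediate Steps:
T(h) = 437/(8*h) (T(h) = (437/h)/8 = 437/(8*h))
(T(135) - 137787) - 256421 = ((437/8)/135 - 137787) - 256421 = ((437/8)*(1/135) - 137787) - 256421 = (437/1080 - 137787) - 256421 = -148809523/1080 - 256421 = -425744203/1080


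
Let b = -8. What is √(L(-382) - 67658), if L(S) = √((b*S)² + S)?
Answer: √(-67658 + √9338754) ≈ 254.17*I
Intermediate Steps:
L(S) = √(S + 64*S²) (L(S) = √((-8*S)² + S) = √(64*S² + S) = √(S + 64*S²))
√(L(-382) - 67658) = √(√(-382*(1 + 64*(-382))) - 67658) = √(√(-382*(1 - 24448)) - 67658) = √(√(-382*(-24447)) - 67658) = √(√9338754 - 67658) = √(-67658 + √9338754)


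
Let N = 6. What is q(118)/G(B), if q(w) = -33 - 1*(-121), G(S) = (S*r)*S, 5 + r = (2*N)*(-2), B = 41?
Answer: -88/48749 ≈ -0.0018052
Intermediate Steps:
r = -29 (r = -5 + (2*6)*(-2) = -5 + 12*(-2) = -5 - 24 = -29)
G(S) = -29*S² (G(S) = (S*(-29))*S = (-29*S)*S = -29*S²)
q(w) = 88 (q(w) = -33 + 121 = 88)
q(118)/G(B) = 88/((-29*41²)) = 88/((-29*1681)) = 88/(-48749) = 88*(-1/48749) = -88/48749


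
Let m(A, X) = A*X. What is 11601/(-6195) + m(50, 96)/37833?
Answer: -45462737/26041715 ≈ -1.7458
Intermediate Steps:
11601/(-6195) + m(50, 96)/37833 = 11601/(-6195) + (50*96)/37833 = 11601*(-1/6195) + 4800*(1/37833) = -3867/2065 + 1600/12611 = -45462737/26041715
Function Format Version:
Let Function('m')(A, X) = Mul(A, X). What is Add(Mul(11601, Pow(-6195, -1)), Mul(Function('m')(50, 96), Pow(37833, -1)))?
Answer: Rational(-45462737, 26041715) ≈ -1.7458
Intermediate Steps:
Add(Mul(11601, Pow(-6195, -1)), Mul(Function('m')(50, 96), Pow(37833, -1))) = Add(Mul(11601, Pow(-6195, -1)), Mul(Mul(50, 96), Pow(37833, -1))) = Add(Mul(11601, Rational(-1, 6195)), Mul(4800, Rational(1, 37833))) = Add(Rational(-3867, 2065), Rational(1600, 12611)) = Rational(-45462737, 26041715)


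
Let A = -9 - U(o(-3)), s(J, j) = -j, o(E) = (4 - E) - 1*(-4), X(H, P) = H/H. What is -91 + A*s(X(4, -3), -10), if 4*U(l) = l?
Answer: -417/2 ≈ -208.50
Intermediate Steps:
X(H, P) = 1
o(E) = 8 - E (o(E) = (4 - E) + 4 = 8 - E)
U(l) = l/4
A = -47/4 (A = -9 - (8 - 1*(-3))/4 = -9 - (8 + 3)/4 = -9 - 11/4 = -47/4 ≈ -11.750)
-91 + A*s(X(4, -3), -10) = -91 - (-47)*(-10)/4 = -91 - 47/4*10 = -91 - 235/2 = -417/2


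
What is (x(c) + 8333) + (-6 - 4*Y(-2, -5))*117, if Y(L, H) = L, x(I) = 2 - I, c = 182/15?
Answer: 128353/15 ≈ 8556.9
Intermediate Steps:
c = 182/15 (c = 182*(1/15) = 182/15 ≈ 12.133)
(x(c) + 8333) + (-6 - 4*Y(-2, -5))*117 = ((2 - 1*182/15) + 8333) + (-6 - 4*(-2))*117 = ((2 - 182/15) + 8333) + (-6 + 8)*117 = (-152/15 + 8333) + 2*117 = 124843/15 + 234 = 128353/15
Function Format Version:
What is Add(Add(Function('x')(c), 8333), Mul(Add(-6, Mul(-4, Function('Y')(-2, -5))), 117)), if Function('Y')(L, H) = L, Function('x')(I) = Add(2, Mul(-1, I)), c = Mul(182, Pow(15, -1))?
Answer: Rational(128353, 15) ≈ 8556.9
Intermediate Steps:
c = Rational(182, 15) (c = Mul(182, Rational(1, 15)) = Rational(182, 15) ≈ 12.133)
Add(Add(Function('x')(c), 8333), Mul(Add(-6, Mul(-4, Function('Y')(-2, -5))), 117)) = Add(Add(Add(2, Mul(-1, Rational(182, 15))), 8333), Mul(Add(-6, Mul(-4, -2)), 117)) = Add(Add(Add(2, Rational(-182, 15)), 8333), Mul(Add(-6, 8), 117)) = Add(Add(Rational(-152, 15), 8333), Mul(2, 117)) = Add(Rational(124843, 15), 234) = Rational(128353, 15)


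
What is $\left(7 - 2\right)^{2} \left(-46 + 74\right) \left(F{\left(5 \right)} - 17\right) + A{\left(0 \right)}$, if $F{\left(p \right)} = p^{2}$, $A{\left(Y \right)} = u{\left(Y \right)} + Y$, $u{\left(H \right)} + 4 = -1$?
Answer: $5595$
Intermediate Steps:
$u{\left(H \right)} = -5$ ($u{\left(H \right)} = -4 - 1 = -5$)
$A{\left(Y \right)} = -5 + Y$
$\left(7 - 2\right)^{2} \left(-46 + 74\right) \left(F{\left(5 \right)} - 17\right) + A{\left(0 \right)} = \left(7 - 2\right)^{2} \left(-46 + 74\right) \left(5^{2} - 17\right) + \left(-5 + 0\right) = 5^{2} \cdot 28 \left(25 - 17\right) - 5 = 25 \cdot 28 \cdot 8 - 5 = 25 \cdot 224 - 5 = 5600 - 5 = 5595$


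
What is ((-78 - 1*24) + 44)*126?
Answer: -7308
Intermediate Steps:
((-78 - 1*24) + 44)*126 = ((-78 - 24) + 44)*126 = (-102 + 44)*126 = -58*126 = -7308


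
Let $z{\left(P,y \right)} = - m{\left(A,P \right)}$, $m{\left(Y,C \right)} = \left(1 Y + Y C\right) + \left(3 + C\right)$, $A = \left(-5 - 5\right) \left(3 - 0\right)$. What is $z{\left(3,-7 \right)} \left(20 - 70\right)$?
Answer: $-5700$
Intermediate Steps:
$A = -30$ ($A = - 10 \left(3 + 0\right) = \left(-10\right) 3 = -30$)
$m{\left(Y,C \right)} = 3 + C + Y + C Y$ ($m{\left(Y,C \right)} = \left(Y + C Y\right) + \left(3 + C\right) = 3 + C + Y + C Y$)
$z{\left(P,y \right)} = 27 + 29 P$ ($z{\left(P,y \right)} = - (3 + P - 30 + P \left(-30\right)) = - (3 + P - 30 - 30 P) = - (-27 - 29 P) = 27 + 29 P$)
$z{\left(3,-7 \right)} \left(20 - 70\right) = \left(27 + 29 \cdot 3\right) \left(20 - 70\right) = \left(27 + 87\right) \left(-50\right) = 114 \left(-50\right) = -5700$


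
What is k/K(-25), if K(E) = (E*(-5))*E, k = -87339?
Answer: 87339/3125 ≈ 27.948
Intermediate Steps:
K(E) = -5*E² (K(E) = (-5*E)*E = -5*E²)
k/K(-25) = -87339/((-5*(-25)²)) = -87339/((-5*625)) = -87339/(-3125) = -87339*(-1/3125) = 87339/3125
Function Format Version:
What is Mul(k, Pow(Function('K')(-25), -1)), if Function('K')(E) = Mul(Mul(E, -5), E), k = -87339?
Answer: Rational(87339, 3125) ≈ 27.948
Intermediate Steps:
Function('K')(E) = Mul(-5, Pow(E, 2)) (Function('K')(E) = Mul(Mul(-5, E), E) = Mul(-5, Pow(E, 2)))
Mul(k, Pow(Function('K')(-25), -1)) = Mul(-87339, Pow(Mul(-5, Pow(-25, 2)), -1)) = Mul(-87339, Pow(Mul(-5, 625), -1)) = Mul(-87339, Pow(-3125, -1)) = Mul(-87339, Rational(-1, 3125)) = Rational(87339, 3125)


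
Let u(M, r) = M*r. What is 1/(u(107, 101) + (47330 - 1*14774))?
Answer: 1/43363 ≈ 2.3061e-5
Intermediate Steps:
1/(u(107, 101) + (47330 - 1*14774)) = 1/(107*101 + (47330 - 1*14774)) = 1/(10807 + (47330 - 14774)) = 1/(10807 + 32556) = 1/43363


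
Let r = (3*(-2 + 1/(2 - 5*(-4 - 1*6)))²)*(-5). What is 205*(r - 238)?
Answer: -164550835/2704 ≈ -60855.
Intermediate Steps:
r = -159135/2704 (r = (3*(-2 + 1/(2 - 5*(-4 - 6)))²)*(-5) = (3*(-2 + 1/(2 - 5*(-10)))²)*(-5) = (3*(-2 + 1/(2 + 50))²)*(-5) = (3*(-2 + 1/52)²)*(-5) = (3*(-103/52)²)*(-5) = (3*(10609/2704))*(-5) = (31827/2704)*(-5) = -159135/2704 ≈ -58.852)
205*(r - 238) = 205*(-159135/2704 - 238) = 205*(-802687/2704) = -164550835/2704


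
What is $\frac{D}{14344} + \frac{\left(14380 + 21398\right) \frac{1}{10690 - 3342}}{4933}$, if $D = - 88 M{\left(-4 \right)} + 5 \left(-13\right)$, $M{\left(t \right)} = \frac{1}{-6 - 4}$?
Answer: $- \frac{173172751}{59083724920} \approx -0.002931$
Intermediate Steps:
$M{\left(t \right)} = - \frac{1}{10}$ ($M{\left(t \right)} = \frac{1}{-10} = - \frac{1}{10}$)
$D = - \frac{281}{5}$ ($D = \left(-88\right) \left(- \frac{1}{10}\right) + 5 \left(-13\right) = \frac{44}{5} - 65 = - \frac{281}{5} \approx -56.2$)
$\frac{D}{14344} + \frac{\left(14380 + 21398\right) \frac{1}{10690 - 3342}}{4933} = - \frac{281}{5 \cdot 14344} + \frac{\left(14380 + 21398\right) \frac{1}{10690 - 3342}}{4933} = \left(- \frac{281}{5}\right) \frac{1}{14344} + \frac{35778}{7348} \cdot \frac{1}{4933} = - \frac{281}{71720} + 35778 \cdot \frac{1}{7348} \cdot \frac{1}{4933} = - \frac{281}{71720} + \frac{17889}{3674} \cdot \frac{1}{4933} = - \frac{281}{71720} + \frac{17889}{18123842} = - \frac{173172751}{59083724920}$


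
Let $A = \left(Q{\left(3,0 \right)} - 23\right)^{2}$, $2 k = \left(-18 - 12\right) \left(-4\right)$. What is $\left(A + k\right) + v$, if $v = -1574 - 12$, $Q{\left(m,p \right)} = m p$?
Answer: $-997$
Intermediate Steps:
$k = 60$ ($k = \frac{\left(-18 - 12\right) \left(-4\right)}{2} = \frac{\left(-30\right) \left(-4\right)}{2} = \frac{1}{2} \cdot 120 = 60$)
$A = 529$ ($A = \left(3 \cdot 0 - 23\right)^{2} = \left(0 - 23\right)^{2} = \left(-23\right)^{2} = 529$)
$v = -1586$ ($v = -1574 - 12 = -1586$)
$\left(A + k\right) + v = \left(529 + 60\right) - 1586 = 589 - 1586 = -997$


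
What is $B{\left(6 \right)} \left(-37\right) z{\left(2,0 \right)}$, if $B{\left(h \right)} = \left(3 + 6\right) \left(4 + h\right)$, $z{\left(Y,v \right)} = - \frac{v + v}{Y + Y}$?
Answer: $0$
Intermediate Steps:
$z{\left(Y,v \right)} = - \frac{v}{Y}$ ($z{\left(Y,v \right)} = - \frac{2 v}{2 Y} = - 2 v \frac{1}{2 Y} = - \frac{v}{Y}$)
$B{\left(h \right)} = 36 + 9 h$ ($B{\left(h \right)} = 9 \left(4 + h\right) = 36 + 9 h$)
$B{\left(6 \right)} \left(-37\right) z{\left(2,0 \right)} = \left(36 + 9 \cdot 6\right) \left(-37\right) \left(\left(-1\right) 0 \cdot \frac{1}{2}\right) = \left(36 + 54\right) \left(-37\right) \left(\left(-1\right) 0 \cdot \frac{1}{2}\right) = 90 \left(-37\right) 0 = \left(-3330\right) 0 = 0$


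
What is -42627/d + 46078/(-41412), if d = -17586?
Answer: 4421026/3371627 ≈ 1.3112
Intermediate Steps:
-42627/d + 46078/(-41412) = -42627/(-17586) + 46078/(-41412) = -42627*(-1/17586) + 46078*(-1/41412) = 14209/5862 - 23039/20706 = 4421026/3371627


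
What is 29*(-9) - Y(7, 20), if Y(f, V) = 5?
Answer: -266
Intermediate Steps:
29*(-9) - Y(7, 20) = 29*(-9) - 1*5 = -261 - 5 = -266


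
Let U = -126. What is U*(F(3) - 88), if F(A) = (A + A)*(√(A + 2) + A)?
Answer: 8820 - 756*√5 ≈ 7129.5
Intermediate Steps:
F(A) = 2*A*(A + √(2 + A)) (F(A) = (2*A)*(√(2 + A) + A) = (2*A)*(A + √(2 + A)) = 2*A*(A + √(2 + A)))
U*(F(3) - 88) = -126*(2*3*(3 + √(2 + 3)) - 88) = -126*(2*3*(3 + √5) - 88) = -126*((18 + 6*√5) - 88) = -126*(-70 + 6*√5) = 8820 - 756*√5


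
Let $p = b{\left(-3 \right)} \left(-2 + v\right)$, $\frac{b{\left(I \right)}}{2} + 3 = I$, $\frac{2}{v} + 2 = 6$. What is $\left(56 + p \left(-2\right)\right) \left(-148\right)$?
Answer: $-2960$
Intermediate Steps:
$v = \frac{1}{2}$ ($v = \frac{2}{-2 + 6} = \frac{2}{4} = 2 \cdot \frac{1}{4} = \frac{1}{2} \approx 0.5$)
$b{\left(I \right)} = -6 + 2 I$
$p = 18$ ($p = \left(-6 + 2 \left(-3\right)\right) \left(-2 + \frac{1}{2}\right) = \left(-6 - 6\right) \left(- \frac{3}{2}\right) = \left(-12\right) \left(- \frac{3}{2}\right) = 18$)
$\left(56 + p \left(-2\right)\right) \left(-148\right) = \left(56 + 18 \left(-2\right)\right) \left(-148\right) = \left(56 - 36\right) \left(-148\right) = 20 \left(-148\right) = -2960$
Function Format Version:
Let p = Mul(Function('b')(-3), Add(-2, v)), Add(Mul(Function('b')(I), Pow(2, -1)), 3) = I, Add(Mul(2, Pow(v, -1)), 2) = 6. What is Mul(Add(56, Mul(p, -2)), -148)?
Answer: -2960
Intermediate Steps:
v = Rational(1, 2) (v = Mul(2, Pow(Add(-2, 6), -1)) = Mul(2, Pow(4, -1)) = Mul(2, Rational(1, 4)) = Rational(1, 2) ≈ 0.50000)
Function('b')(I) = Add(-6, Mul(2, I))
p = 18 (p = Mul(Add(-6, Mul(2, -3)), Add(-2, Rational(1, 2))) = Mul(Add(-6, -6), Rational(-3, 2)) = Mul(-12, Rational(-3, 2)) = 18)
Mul(Add(56, Mul(p, -2)), -148) = Mul(Add(56, Mul(18, -2)), -148) = Mul(Add(56, -36), -148) = Mul(20, -148) = -2960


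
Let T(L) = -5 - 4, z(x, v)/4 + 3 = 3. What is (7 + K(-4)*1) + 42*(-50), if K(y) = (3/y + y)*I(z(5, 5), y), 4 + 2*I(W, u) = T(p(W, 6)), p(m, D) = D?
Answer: -16497/8 ≈ -2062.1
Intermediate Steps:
z(x, v) = 0 (z(x, v) = -12 + 4*3 = -12 + 12 = 0)
T(L) = -9
I(W, u) = -13/2 (I(W, u) = -2 + (½)*(-9) = -2 - 9/2 = -13/2)
K(y) = -39/(2*y) - 13*y/2 (K(y) = (3/y + y)*(-13/2) = (y + 3/y)*(-13/2) = -39/(2*y) - 13*y/2)
(7 + K(-4)*1) + 42*(-50) = (7 + ((13/2)*(-3 - 1*(-4)²)/(-4))*1) + 42*(-50) = (7 + ((13/2)*(-¼)*(-3 - 1*16))*1) - 2100 = (7 + ((13/2)*(-¼)*(-3 - 16))*1) - 2100 = (7 + ((13/2)*(-¼)*(-19))*1) - 2100 = (7 + (247/8)*1) - 2100 = (7 + 247/8) - 2100 = 303/8 - 2100 = -16497/8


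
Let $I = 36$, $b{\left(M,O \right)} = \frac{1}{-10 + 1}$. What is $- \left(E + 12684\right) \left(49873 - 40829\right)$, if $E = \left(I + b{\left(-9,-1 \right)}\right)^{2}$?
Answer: $- \frac{10235393252}{81} \approx -1.2636 \cdot 10^{8}$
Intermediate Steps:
$b{\left(M,O \right)} = - \frac{1}{9}$ ($b{\left(M,O \right)} = \frac{1}{-9} = - \frac{1}{9}$)
$E = \frac{104329}{81}$ ($E = \left(36 - \frac{1}{9}\right)^{2} = \left(\frac{323}{9}\right)^{2} = \frac{104329}{81} \approx 1288.0$)
$- \left(E + 12684\right) \left(49873 - 40829\right) = - \left(\frac{104329}{81} + 12684\right) \left(49873 - 40829\right) = - \frac{1131733 \cdot 9044}{81} = \left(-1\right) \frac{10235393252}{81} = - \frac{10235393252}{81}$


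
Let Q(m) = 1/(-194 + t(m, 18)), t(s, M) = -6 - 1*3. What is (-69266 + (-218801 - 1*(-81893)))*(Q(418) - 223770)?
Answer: 9365518070114/203 ≈ 4.6136e+10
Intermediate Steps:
t(s, M) = -9 (t(s, M) = -6 - 3 = -9)
Q(m) = -1/203 (Q(m) = 1/(-194 - 9) = 1/(-203) = -1/203)
(-69266 + (-218801 - 1*(-81893)))*(Q(418) - 223770) = (-69266 + (-218801 - 1*(-81893)))*(-1/203 - 223770) = (-69266 + (-218801 + 81893))*(-45425311/203) = (-69266 - 136908)*(-45425311/203) = -206174*(-45425311/203) = 9365518070114/203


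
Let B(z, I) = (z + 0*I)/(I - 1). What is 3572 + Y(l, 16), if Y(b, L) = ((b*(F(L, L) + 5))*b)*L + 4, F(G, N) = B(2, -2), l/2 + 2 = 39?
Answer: 1149736/3 ≈ 3.8325e+5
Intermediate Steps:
l = 74 (l = -4 + 2*39 = -4 + 78 = 74)
B(z, I) = z/(-1 + I) (B(z, I) = (z + 0)/(-1 + I) = z/(-1 + I))
F(G, N) = -2/3 (F(G, N) = 2/(-1 - 2) = 2/(-3) = 2*(-1/3) = -2/3)
Y(b, L) = 4 + 13*L*b**2/3 (Y(b, L) = ((b*(-2/3 + 5))*b)*L + 4 = ((b*(13/3))*b)*L + 4 = ((13*b/3)*b)*L + 4 = (13*b**2/3)*L + 4 = 13*L*b**2/3 + 4 = 4 + 13*L*b**2/3)
3572 + Y(l, 16) = 3572 + (4 + (13/3)*16*74**2) = 3572 + (4 + (13/3)*16*5476) = 3572 + (4 + 1139008/3) = 3572 + 1139020/3 = 1149736/3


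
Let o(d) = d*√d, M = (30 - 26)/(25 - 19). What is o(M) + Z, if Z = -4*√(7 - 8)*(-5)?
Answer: 20*I + 2*√6/9 ≈ 0.54433 + 20.0*I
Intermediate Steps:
M = ⅔ (M = 4/6 = 4*(⅙) = ⅔ ≈ 0.66667)
o(d) = d^(3/2)
Z = 20*I (Z = -4*I*(-5) = 20*I ≈ 20.0*I)
o(M) + Z = (⅔)^(3/2) + 20*I = 2*√6/9 + 20*I = 20*I + 2*√6/9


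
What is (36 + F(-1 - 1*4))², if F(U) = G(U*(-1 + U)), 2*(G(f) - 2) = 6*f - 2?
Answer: 16129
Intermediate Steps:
G(f) = 1 + 3*f (G(f) = 2 + (6*f - 2)/2 = 2 + (-2 + 6*f)/2 = 2 + (-1 + 3*f) = 1 + 3*f)
F(U) = 1 + 3*U*(-1 + U) (F(U) = 1 + 3*(U*(-1 + U)) = 1 + 3*U*(-1 + U))
(36 + F(-1 - 1*4))² = (36 + (1 + 3*(-1 - 1*4)*(-1 + (-1 - 1*4))))² = (36 + (1 + 3*(-1 - 4)*(-1 + (-1 - 4))))² = (36 + (1 + 3*(-5)*(-1 - 5)))² = (36 + (1 + 3*(-5)*(-6)))² = (36 + (1 + 90))² = (36 + 91)² = 127² = 16129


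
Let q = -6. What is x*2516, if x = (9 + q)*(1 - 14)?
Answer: -98124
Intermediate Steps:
x = -39 (x = (9 - 6)*(1 - 14) = 3*(-13) = -39)
x*2516 = -39*2516 = -98124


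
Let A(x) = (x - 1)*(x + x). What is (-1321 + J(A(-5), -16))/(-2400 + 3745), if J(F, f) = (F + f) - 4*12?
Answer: -265/269 ≈ -0.98513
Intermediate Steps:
A(x) = 2*x*(-1 + x) (A(x) = (-1 + x)*(2*x) = 2*x*(-1 + x))
J(F, f) = -48 + F + f (J(F, f) = (F + f) - 48 = -48 + F + f)
(-1321 + J(A(-5), -16))/(-2400 + 3745) = (-1321 + (-48 + 2*(-5)*(-1 - 5) - 16))/(-2400 + 3745) = (-1321 + (-48 + 2*(-5)*(-6) - 16))/1345 = (-1321 + (-48 + 60 - 16))*(1/1345) = (-1321 - 4)*(1/1345) = -1325*1/1345 = -265/269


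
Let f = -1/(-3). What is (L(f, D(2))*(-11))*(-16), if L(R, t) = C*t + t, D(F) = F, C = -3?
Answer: -704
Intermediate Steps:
f = ⅓ (f = -1*(-⅓) = ⅓ ≈ 0.33333)
L(R, t) = -2*t (L(R, t) = -3*t + t = -2*t)
(L(f, D(2))*(-11))*(-16) = (-2*2*(-11))*(-16) = -4*(-11)*(-16) = 44*(-16) = -704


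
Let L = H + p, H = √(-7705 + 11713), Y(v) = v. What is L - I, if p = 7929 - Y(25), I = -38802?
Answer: 46706 + 2*√1002 ≈ 46769.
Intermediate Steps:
p = 7904 (p = 7929 - 1*25 = 7929 - 25 = 7904)
H = 2*√1002 (H = √4008 = 2*√1002 ≈ 63.309)
L = 7904 + 2*√1002 (L = 2*√1002 + 7904 = 7904 + 2*√1002 ≈ 7967.3)
L - I = (7904 + 2*√1002) - 1*(-38802) = (7904 + 2*√1002) + 38802 = 46706 + 2*√1002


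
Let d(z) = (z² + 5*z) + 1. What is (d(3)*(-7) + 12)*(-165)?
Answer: 26895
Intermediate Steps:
d(z) = 1 + z² + 5*z
(d(3)*(-7) + 12)*(-165) = ((1 + 3² + 5*3)*(-7) + 12)*(-165) = ((1 + 9 + 15)*(-7) + 12)*(-165) = (25*(-7) + 12)*(-165) = (-175 + 12)*(-165) = -163*(-165) = 26895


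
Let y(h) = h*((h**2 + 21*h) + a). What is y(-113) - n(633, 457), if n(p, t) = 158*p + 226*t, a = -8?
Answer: -1377140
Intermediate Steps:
y(h) = h*(-8 + h**2 + 21*h) (y(h) = h*((h**2 + 21*h) - 8) = h*(-8 + h**2 + 21*h))
y(-113) - n(633, 457) = -113*(-8 + (-113)**2 + 21*(-113)) - (158*633 + 226*457) = -113*(-8 + 12769 - 2373) - (100014 + 103282) = -113*10388 - 1*203296 = -1173844 - 203296 = -1377140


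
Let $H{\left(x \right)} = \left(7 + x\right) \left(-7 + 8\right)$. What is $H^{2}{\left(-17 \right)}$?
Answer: $100$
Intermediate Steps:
$H{\left(x \right)} = 7 + x$ ($H{\left(x \right)} = \left(7 + x\right) 1 = 7 + x$)
$H^{2}{\left(-17 \right)} = \left(7 - 17\right)^{2} = \left(-10\right)^{2} = 100$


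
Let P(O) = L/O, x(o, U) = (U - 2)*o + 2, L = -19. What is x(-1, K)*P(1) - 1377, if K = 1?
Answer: -1434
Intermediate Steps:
x(o, U) = 2 + o*(-2 + U) (x(o, U) = (-2 + U)*o + 2 = o*(-2 + U) + 2 = 2 + o*(-2 + U))
P(O) = -19/O
x(-1, K)*P(1) - 1377 = (2 - 2*(-1) + 1*(-1))*(-19/1) - 1377 = (2 + 2 - 1)*(-19*1) - 1377 = 3*(-19) - 1377 = -57 - 1377 = -1434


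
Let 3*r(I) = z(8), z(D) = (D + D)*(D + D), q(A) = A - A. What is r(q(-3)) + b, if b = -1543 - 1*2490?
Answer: -11843/3 ≈ -3947.7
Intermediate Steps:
q(A) = 0
z(D) = 4*D² (z(D) = (2*D)*(2*D) = 4*D²)
r(I) = 256/3 (r(I) = (4*8²)/3 = (4*64)/3 = (⅓)*256 = 256/3)
b = -4033 (b = -1543 - 2490 = -4033)
r(q(-3)) + b = 256/3 - 4033 = -11843/3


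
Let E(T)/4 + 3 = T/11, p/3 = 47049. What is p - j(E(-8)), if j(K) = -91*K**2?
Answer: 19526323/121 ≈ 1.6137e+5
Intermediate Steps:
p = 141147 (p = 3*47049 = 141147)
E(T) = -12 + 4*T/11 (E(T) = -12 + 4*(T/11) = -12 + 4*T/11)
p - j(E(-8)) = 141147 - (-91)*(-12 + (4/11)*(-8))**2 = 141147 - (-91)*(-12 - 32/11)**2 = 141147 - (-91)*(-164/11)**2 = 141147 - (-91)*26896/121 = 141147 - 1*(-2447536/121) = 141147 + 2447536/121 = 19526323/121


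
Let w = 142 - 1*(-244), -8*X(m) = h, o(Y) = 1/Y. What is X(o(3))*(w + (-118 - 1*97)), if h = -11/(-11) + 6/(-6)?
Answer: 0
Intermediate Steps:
h = 0 (h = -11*(-1/11) + 6*(-⅙) = 1 - 1 = 0)
X(m) = 0 (X(m) = -⅛*0 = 0)
w = 386 (w = 142 + 244 = 386)
X(o(3))*(w + (-118 - 1*97)) = 0*(386 + (-118 - 1*97)) = 0*(386 + (-118 - 97)) = 0*(386 - 215) = 0*171 = 0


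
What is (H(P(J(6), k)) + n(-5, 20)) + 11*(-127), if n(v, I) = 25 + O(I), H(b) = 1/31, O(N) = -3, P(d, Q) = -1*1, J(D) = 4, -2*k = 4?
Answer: -42624/31 ≈ -1375.0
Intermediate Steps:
k = -2 (k = -½*4 = -2)
P(d, Q) = -1
H(b) = 1/31
n(v, I) = 22 (n(v, I) = 25 - 3 = 22)
(H(P(J(6), k)) + n(-5, 20)) + 11*(-127) = (1/31 + 22) + 11*(-127) = 683/31 - 1397 = -42624/31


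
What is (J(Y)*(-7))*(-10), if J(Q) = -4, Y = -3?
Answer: -280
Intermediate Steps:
(J(Y)*(-7))*(-10) = -4*(-7)*(-10) = 28*(-10) = -280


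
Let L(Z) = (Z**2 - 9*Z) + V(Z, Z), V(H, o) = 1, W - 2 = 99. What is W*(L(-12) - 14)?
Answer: 24139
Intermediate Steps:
W = 101 (W = 2 + 99 = 101)
L(Z) = 1 + Z**2 - 9*Z (L(Z) = (Z**2 - 9*Z) + 1 = 1 + Z**2 - 9*Z)
W*(L(-12) - 14) = 101*((1 + (-12)**2 - 9*(-12)) - 14) = 101*((1 + 144 + 108) - 14) = 101*(253 - 14) = 101*239 = 24139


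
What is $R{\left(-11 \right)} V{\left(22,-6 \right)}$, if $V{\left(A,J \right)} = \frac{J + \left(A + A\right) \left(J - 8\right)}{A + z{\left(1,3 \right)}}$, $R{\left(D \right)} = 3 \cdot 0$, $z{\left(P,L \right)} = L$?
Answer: $0$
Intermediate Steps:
$R{\left(D \right)} = 0$
$V{\left(A,J \right)} = \frac{J + 2 A \left(-8 + J\right)}{3 + A}$ ($V{\left(A,J \right)} = \frac{J + \left(A + A\right) \left(J - 8\right)}{A + 3} = \frac{J + 2 A \left(-8 + J\right)}{3 + A}$)
$R{\left(-11 \right)} V{\left(22,-6 \right)} = 0 \frac{-6 - 352 + 2 \cdot 22 \left(-6\right)}{3 + 22} = 0 \frac{-6 - 352 - 264}{25} = 0 \cdot \frac{1}{25} \left(-622\right) = 0 \left(- \frac{622}{25}\right) = 0$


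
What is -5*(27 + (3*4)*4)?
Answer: -375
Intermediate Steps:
-5*(27 + (3*4)*4) = -5*(27 + 12*4) = -5*(27 + 48) = -5*75 = -375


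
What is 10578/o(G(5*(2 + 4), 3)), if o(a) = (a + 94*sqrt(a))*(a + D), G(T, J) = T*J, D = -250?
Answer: 5289/699680 - 82861*sqrt(10)/3498400 ≈ -0.067341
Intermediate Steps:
G(T, J) = J*T
o(a) = (-250 + a)*(a + 94*sqrt(a)) (o(a) = (a + 94*sqrt(a))*(a - 250) = (a + 94*sqrt(a))*(-250 + a) = (-250 + a)*(a + 94*sqrt(a)))
10578/o(G(5*(2 + 4), 3)) = 10578/((3*(5*(2 + 4)))**2 - 23500*sqrt(3)*(sqrt(5)*sqrt(2 + 4)) - 750*5*(2 + 4) + 94*(3*(5*(2 + 4)))**(3/2)) = 10578/((3*(5*6))**2 - 23500*sqrt(3)*sqrt(30) - 750*5*6 + 94*(3*(5*6))**(3/2)) = 10578/((3*30)**2 - 23500*3*sqrt(10) - 750*30 + 94*(3*30)**(3/2)) = 10578/(90**2 - 70500*sqrt(10) - 250*90 + 94*90**(3/2)) = 10578/(8100 - 70500*sqrt(10) - 22500 + 94*(270*sqrt(10))) = 10578/(8100 - 70500*sqrt(10) - 22500 + 25380*sqrt(10)) = 10578/(-14400 - 45120*sqrt(10))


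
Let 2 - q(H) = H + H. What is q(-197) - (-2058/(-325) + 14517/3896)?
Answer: 488679207/1266200 ≈ 385.94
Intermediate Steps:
q(H) = 2 - 2*H (q(H) = 2 - (H + H) = 2 - 2*H)
q(-197) - (-2058/(-325) + 14517/3896) = (2 - 2*(-197)) - (-2058/(-325) + 14517/3896) = (2 + 394) - (-2058*(-1/325) + 14517*(1/3896)) = 396 - (2058/325 + 14517/3896) = 396 - 1*12735993/1266200 = 396 - 12735993/1266200 = 488679207/1266200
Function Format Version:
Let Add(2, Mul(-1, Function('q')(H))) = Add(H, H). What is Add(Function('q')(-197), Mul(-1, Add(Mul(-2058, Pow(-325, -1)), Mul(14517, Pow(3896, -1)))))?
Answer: Rational(488679207, 1266200) ≈ 385.94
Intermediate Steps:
Function('q')(H) = Add(2, Mul(-2, H)) (Function('q')(H) = Add(2, Mul(-1, Add(H, H))) = Add(2, Mul(-1, Mul(2, H))) = Add(2, Mul(-2, H)))
Add(Function('q')(-197), Mul(-1, Add(Mul(-2058, Pow(-325, -1)), Mul(14517, Pow(3896, -1))))) = Add(Add(2, Mul(-2, -197)), Mul(-1, Add(Mul(-2058, Pow(-325, -1)), Mul(14517, Pow(3896, -1))))) = Add(Add(2, 394), Mul(-1, Add(Mul(-2058, Rational(-1, 325)), Mul(14517, Rational(1, 3896))))) = Add(396, Mul(-1, Add(Rational(2058, 325), Rational(14517, 3896)))) = Add(396, Mul(-1, Rational(12735993, 1266200))) = Add(396, Rational(-12735993, 1266200)) = Rational(488679207, 1266200)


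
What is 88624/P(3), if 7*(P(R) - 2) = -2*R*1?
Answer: 77546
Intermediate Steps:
P(R) = 2 - 2*R/7 (P(R) = 2 + (-2*R*1)/7 = 2 + (-2*R)/7 = 2 - 2*R/7)
88624/P(3) = 88624/(2 - 2/7*3) = 88624/(2 - 6/7) = 88624/(8/7) = 88624*(7/8) = 77546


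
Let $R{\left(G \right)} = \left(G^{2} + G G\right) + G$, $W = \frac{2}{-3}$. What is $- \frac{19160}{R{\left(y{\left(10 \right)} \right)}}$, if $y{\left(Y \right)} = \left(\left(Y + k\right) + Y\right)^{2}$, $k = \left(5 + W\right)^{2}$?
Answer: $- \frac{125708760}{29680833083} \approx -0.0042353$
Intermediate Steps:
$W = - \frac{2}{3}$ ($W = 2 \left(- \frac{1}{3}\right) = - \frac{2}{3} \approx -0.66667$)
$k = \frac{169}{9}$ ($k = \left(5 - \frac{2}{3}\right)^{2} = \left(\frac{13}{3}\right)^{2} = \frac{169}{9} \approx 18.778$)
$y{\left(Y \right)} = \left(\frac{169}{9} + 2 Y\right)^{2}$ ($y{\left(Y \right)} = \left(\left(Y + \frac{169}{9}\right) + Y\right)^{2} = \left(\left(\frac{169}{9} + Y\right) + Y\right)^{2} = \left(\frac{169}{9} + 2 Y\right)^{2}$)
$R{\left(G \right)} = G + 2 G^{2}$ ($R{\left(G \right)} = \left(G^{2} + G^{2}\right) + G = 2 G^{2} + G = G + 2 G^{2}$)
$- \frac{19160}{R{\left(y{\left(10 \right)} \right)}} = - \frac{19160}{\frac{\left(169 + 18 \cdot 10\right)^{2}}{81} \left(1 + 2 \frac{\left(169 + 18 \cdot 10\right)^{2}}{81}\right)} = - \frac{19160}{\frac{\left(169 + 180\right)^{2}}{81} \left(1 + 2 \frac{\left(169 + 180\right)^{2}}{81}\right)} = - \frac{19160}{\frac{349^{2}}{81} \left(1 + 2 \frac{349^{2}}{81}\right)} = - \frac{19160}{\frac{1}{81} \cdot 121801 \left(1 + 2 \cdot \frac{1}{81} \cdot 121801\right)} = - \frac{19160}{\frac{121801}{81} \left(1 + 2 \cdot \frac{121801}{81}\right)} = - \frac{19160}{\frac{121801}{81} \left(1 + \frac{243602}{81}\right)} = - \frac{19160}{\frac{121801}{81} \cdot \frac{243683}{81}} = - \frac{19160}{\frac{29680833083}{6561}} = \left(-19160\right) \frac{6561}{29680833083} = - \frac{125708760}{29680833083}$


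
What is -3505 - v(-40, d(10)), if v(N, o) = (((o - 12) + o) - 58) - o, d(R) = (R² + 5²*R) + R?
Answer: -3795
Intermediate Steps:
d(R) = R² + 26*R (d(R) = (R² + 25*R) + R = R² + 26*R)
v(N, o) = -70 + o (v(N, o) = (((-12 + o) + o) - 58) - o = ((-12 + 2*o) - 58) - o = (-70 + 2*o) - o = -70 + o)
-3505 - v(-40, d(10)) = -3505 - (-70 + 10*(26 + 10)) = -3505 - (-70 + 10*36) = -3505 - (-70 + 360) = -3505 - 1*290 = -3505 - 290 = -3795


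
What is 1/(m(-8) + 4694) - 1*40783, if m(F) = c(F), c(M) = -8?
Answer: -191109137/4686 ≈ -40783.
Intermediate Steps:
m(F) = -8
1/(m(-8) + 4694) - 1*40783 = 1/(-8 + 4694) - 1*40783 = 1/4686 - 40783 = -191109137/4686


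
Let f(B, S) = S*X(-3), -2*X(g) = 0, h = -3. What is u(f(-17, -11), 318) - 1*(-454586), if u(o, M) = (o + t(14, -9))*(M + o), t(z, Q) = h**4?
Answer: 480344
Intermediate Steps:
X(g) = 0 (X(g) = -1/2*0 = 0)
t(z, Q) = 81 (t(z, Q) = (-3)**4 = 81)
f(B, S) = 0 (f(B, S) = S*0 = 0)
u(o, M) = (81 + o)*(M + o) (u(o, M) = (o + 81)*(M + o) = (81 + o)*(M + o))
u(f(-17, -11), 318) - 1*(-454586) = (0**2 + 81*318 + 81*0 + 318*0) - 1*(-454586) = (0 + 25758 + 0 + 0) + 454586 = 25758 + 454586 = 480344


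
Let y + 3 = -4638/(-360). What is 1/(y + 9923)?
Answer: 60/595973 ≈ 0.00010068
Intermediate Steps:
y = 593/60 (y = -3 - 4638/(-360) = -3 - 4638*(-1/360) = -3 + 773/60 = 593/60 ≈ 9.8833)
1/(y + 9923) = 1/(593/60 + 9923) = 1/(595973/60) = 60/595973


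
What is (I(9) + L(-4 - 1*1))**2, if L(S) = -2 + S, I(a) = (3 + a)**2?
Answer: 18769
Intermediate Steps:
(I(9) + L(-4 - 1*1))**2 = ((3 + 9)**2 + (-2 + (-4 - 1*1)))**2 = (12**2 + (-2 + (-4 - 1)))**2 = (144 + (-2 - 5))**2 = (144 - 7)**2 = 137**2 = 18769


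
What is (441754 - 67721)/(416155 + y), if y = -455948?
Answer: -374033/39793 ≈ -9.3995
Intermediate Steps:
(441754 - 67721)/(416155 + y) = (441754 - 67721)/(416155 - 455948) = 374033/(-39793) = 374033*(-1/39793) = -374033/39793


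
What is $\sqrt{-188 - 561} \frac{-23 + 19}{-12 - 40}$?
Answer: $\frac{i \sqrt{749}}{13} \approx 2.1052 i$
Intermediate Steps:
$\sqrt{-188 - 561} \frac{-23 + 19}{-12 - 40} = \sqrt{-749} \left(- \frac{4}{-52}\right) = i \sqrt{749} \left(\left(-4\right) \left(- \frac{1}{52}\right)\right) = i \sqrt{749} \cdot \frac{1}{13} = \frac{i \sqrt{749}}{13}$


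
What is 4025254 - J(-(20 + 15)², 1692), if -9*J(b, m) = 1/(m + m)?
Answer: 122593135825/30456 ≈ 4.0253e+6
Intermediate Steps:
J(b, m) = -1/(18*m) (J(b, m) = -1/(9*(m + m)) = -1/(2*m)/9 = -1/(18*m))
4025254 - J(-(20 + 15)², 1692) = 4025254 - (-1)/(18*1692) = 4025254 - 1*(-1/30456) = 4025254 + 1/30456 = 122593135825/30456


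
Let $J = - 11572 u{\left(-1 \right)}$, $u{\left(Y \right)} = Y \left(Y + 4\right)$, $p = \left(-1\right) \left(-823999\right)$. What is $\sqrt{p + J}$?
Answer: $\sqrt{858715} \approx 926.67$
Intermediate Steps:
$p = 823999$
$u{\left(Y \right)} = Y \left(4 + Y\right)$
$J = 34716$ ($J = - 11572 \left(- (4 - 1)\right) = - 11572 \left(\left(-1\right) 3\right) = \left(-11572\right) \left(-3\right) = 34716$)
$\sqrt{p + J} = \sqrt{823999 + 34716} = \sqrt{858715}$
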